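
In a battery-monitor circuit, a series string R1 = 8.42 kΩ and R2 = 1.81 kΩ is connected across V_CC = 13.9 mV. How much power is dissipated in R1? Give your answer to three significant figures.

P ≈ 15.5 nW

ΣR = 10.23 kΩ → I = 13.9/10.23 = 1.359 µA.
P = I²R = 1.846 × 8.42 = 15.54 nW.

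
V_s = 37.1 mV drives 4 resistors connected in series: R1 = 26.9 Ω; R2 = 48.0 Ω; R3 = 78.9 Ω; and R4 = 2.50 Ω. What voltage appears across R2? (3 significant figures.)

V ≈ 11.4 mV

Series total: ΣR = 26.9 + 48.0 + 78.9 + 2.50 = 156.3 Ω.
Voltage divider: V = V_s · (48.00 / 156.3) = 37.1 × 0.3071 = 11.39 mV.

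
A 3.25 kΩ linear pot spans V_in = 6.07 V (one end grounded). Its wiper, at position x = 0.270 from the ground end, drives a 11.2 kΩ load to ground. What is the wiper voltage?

Split the track: R_lower = x·R_p = 0.8775 kΩ, R_upper = (1−x)·R_p = 2.373 kΩ.
(x·R_p) ‖ R_L = 0.8137 kΩ.
V_out = 6.07 × 0.8137/(2.373 + 0.8137) = 1.550 V.

V_out ≈ 1.55 V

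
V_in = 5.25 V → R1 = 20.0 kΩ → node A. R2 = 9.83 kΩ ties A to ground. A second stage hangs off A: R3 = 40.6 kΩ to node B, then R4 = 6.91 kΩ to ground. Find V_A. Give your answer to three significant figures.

The second stage (R3 + R4 = 47.51 kΩ) loads node A in parallel with R2.
Effective lower resistance at A: R2 ‖ 47.51 = 8.145 kΩ.
V_A = 5.25 × 8.145/(20.0 + 8.145) = 1.519 V.

V_A ≈ 1.52 V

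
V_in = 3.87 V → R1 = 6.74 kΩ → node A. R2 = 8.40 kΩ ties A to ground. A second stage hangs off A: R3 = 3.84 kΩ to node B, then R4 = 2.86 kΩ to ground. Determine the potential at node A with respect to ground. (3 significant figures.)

V_A ≈ 1.38 V

Node A sees R2 in parallel with the series input of stage 2, R3 + R4 = 6.700 kΩ.
R2 ‖ (R3+R4) = 3.727 kΩ.
First divider: V_A = V_in · 3.727/(6.74 + 3.727) = 1.378 V.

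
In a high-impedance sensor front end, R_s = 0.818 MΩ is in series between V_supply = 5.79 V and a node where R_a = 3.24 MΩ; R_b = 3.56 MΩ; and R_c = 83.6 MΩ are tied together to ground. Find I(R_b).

I ≈ 1.09 µA

Equivalent of the parallel group: R_p = 1.663 MΩ.
V_A by voltage divider: V_A = 5.79 × 1.663/(0.818 + 1.663) = 3.881 V.
I(R_b) = V_A / R_b = 3.881/3.56 = 1.090 µA.
(Equivalently: I_total = 2.334 µA, then current-divider fraction G_k/ΣG = 0.4670.)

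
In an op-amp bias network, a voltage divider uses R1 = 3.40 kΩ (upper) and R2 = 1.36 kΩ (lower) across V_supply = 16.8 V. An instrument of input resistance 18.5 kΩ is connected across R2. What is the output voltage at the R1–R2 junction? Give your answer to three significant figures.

V_out ≈ 4.56 V

The load sits in parallel with R2, giving an effective lower resistance R2' = R2·R_L/(R2+R_L) = 1.267 kΩ.
Then V_out = V_supply · R2'/(R1 + R2') = 16.8 × 1.267/4.667 = 4.561 V.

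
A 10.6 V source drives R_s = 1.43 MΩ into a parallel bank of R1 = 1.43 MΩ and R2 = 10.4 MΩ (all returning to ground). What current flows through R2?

I ≈ 0.477 µA

Equivalent of the parallel group: R_p = 1.257 MΩ.
Node voltage V_A = V_CC · R_p/(R_s + R_p) = 10.6 × 0.4678 = 4.959 V.
Branch current I = V_A/R2 = 4.959/10.4 = 0.4768 µA.
(Equivalently: I_total = 3.945 µA, then current-divider fraction G_k/ΣG = 0.1209.)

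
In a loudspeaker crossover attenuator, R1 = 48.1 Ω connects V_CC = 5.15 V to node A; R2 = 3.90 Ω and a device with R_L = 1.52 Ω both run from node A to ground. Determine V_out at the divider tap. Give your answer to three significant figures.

V_out ≈ 0.115 V

The load sits in parallel with R2, giving an effective lower resistance R2' = R2·R_L/(R2+R_L) = 1.094 Ω.
Now apply the divider: V_out = 5.15 × 0.02223 = 0.1145 V.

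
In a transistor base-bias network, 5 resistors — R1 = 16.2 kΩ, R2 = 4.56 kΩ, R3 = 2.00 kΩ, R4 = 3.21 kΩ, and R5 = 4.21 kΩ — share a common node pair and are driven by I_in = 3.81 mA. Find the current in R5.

Total conductance ΣG = 1/16.2 + 1/4.56 + 1/2.00 + 1/3.21 + 1/4.21 = 1.330 (units of 1/kΩ).
R5 takes the fraction G_k/ΣG = 0.2375/1.330 = 0.1786, so I = 3.81 × 0.1786 = 0.6804 mA.

I ≈ 0.680 mA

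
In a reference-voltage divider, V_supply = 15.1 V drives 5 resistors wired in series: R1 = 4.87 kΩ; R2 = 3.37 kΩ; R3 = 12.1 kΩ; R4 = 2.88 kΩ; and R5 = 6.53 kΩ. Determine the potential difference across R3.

Total series resistance ΣR = 4.87 + 3.37 + 12.1 + 2.88 + 6.53 = 29.75 kΩ.
By the voltage-divider rule, V = 15.1 × 12.10/29.75 = 6.142 V.

V ≈ 6.14 V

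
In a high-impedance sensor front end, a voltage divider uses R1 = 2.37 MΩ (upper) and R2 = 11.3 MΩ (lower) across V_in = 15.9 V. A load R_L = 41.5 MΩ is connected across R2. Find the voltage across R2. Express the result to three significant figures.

First combine the lower leg with the load: R2 ‖ R_L = 8.882 MΩ.
Then V_out = V_in · R2'/(R1 + R2') = 15.9 × 8.882/11.25 = 12.55 V.
(Unloaded it would be 13.1 V; the load pulls it down.)

V_out ≈ 12.6 V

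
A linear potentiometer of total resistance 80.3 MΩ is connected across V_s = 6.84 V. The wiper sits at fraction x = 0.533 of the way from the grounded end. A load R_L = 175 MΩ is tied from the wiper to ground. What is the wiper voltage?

Lower segment x·R_p = 42.80 MΩ; upper segment (1−x)·R_p = 37.50 MΩ.
(x·R_p) ‖ R_L = 34.39 MΩ.
Then V_out = V_s · 34.39/(37.50 + 34.39) = 3.272 V.
(Unloaded: V_out = x·V_s = 3.65 V.)

V_out ≈ 3.27 V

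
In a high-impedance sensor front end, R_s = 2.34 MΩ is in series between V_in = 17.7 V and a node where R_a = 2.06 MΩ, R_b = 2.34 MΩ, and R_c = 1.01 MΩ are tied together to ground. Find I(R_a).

I ≈ 1.58 µA

Combine the parallel branches: R_p = (1/2.06 + 1/2.34 + 1/1.01)⁻¹ = 0.5255 MΩ.
V_A = 17.7 × 0.5255/2.866 = 3.246 V.
I(R_a) = V_A / R_a = 3.246/2.06 = 1.576 µA.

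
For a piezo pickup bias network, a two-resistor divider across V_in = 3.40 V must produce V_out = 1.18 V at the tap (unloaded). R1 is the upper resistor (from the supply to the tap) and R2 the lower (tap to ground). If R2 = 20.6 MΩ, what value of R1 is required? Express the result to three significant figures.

Required fraction k = V_out/V_in = 0.3471.
R1 = R2·(1/k − 1) = 20.6 × 1.881 = 38.76 MΩ.

R1 ≈ 38.8 MΩ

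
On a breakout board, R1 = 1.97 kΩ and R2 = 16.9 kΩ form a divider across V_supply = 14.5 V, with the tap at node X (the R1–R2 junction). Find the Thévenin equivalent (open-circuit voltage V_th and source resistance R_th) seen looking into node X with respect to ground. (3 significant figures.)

V_th ≈ 13.0 V, R_th ≈ 1.76 kΩ

With X open, the divider is unloaded: V_th = 14.5 × 16.9/18.87 = 12.99 V.
With V_supply suppressed (replaced by a short), R_th = R1 ‖ R2 = (1.970 × 16.9)/(1.970 + 16.9) = 1.764 kΩ.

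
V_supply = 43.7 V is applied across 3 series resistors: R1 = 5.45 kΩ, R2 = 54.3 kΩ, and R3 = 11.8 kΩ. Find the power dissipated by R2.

ΣR = 71.55 kΩ → I = 43.7/71.55 = 0.6108 mA.
V(R2) = I·R = 33.16 V; P = V·I = 33.16 × 0.6108 = 20.26 mW.

P ≈ 20.3 mW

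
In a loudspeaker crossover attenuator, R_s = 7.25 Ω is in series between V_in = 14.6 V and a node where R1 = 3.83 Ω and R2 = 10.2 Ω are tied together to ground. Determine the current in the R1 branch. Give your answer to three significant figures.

Combine the parallel branches: R_p = (1/3.83 + 1/10.2)⁻¹ = 2.784 Ω.
Node voltage V_A = V_in · R_p/(R_s + R_p) = 14.6 × 0.2775 = 4.051 V.
I(R1) = V_A / R1 = 4.051/3.83 = 1.058 A.

I ≈ 1.06 A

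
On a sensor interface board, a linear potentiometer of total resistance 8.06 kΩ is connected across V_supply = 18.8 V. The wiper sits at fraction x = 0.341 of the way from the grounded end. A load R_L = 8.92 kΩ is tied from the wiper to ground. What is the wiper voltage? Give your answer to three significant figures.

The pot divides into 5.312 kΩ above the wiper and 2.748 kΩ below.
(x·R_p) ‖ R_L = 2.101 kΩ.
V_out = 18.8 × 2.101/(5.312 + 2.101) = 5.329 V.

V_out ≈ 5.33 V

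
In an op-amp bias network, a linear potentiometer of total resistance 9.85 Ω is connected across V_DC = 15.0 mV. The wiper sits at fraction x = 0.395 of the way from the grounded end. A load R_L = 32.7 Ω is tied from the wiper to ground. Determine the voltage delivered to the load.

Lower segment x·R_p = 3.891 Ω; upper segment (1−x)·R_p = 5.959 Ω.
(x·R_p) ‖ R_L = 3.477 Ω.
Then V_out = V_DC · 3.477/(5.959 + 3.477) = 5.527 mV.

V_out ≈ 5.53 mV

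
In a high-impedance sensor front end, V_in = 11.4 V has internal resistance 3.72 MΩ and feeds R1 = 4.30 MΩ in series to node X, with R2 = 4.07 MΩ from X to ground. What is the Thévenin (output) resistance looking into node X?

R_th ≈ 2.70 MΩ

R1' = 3.72 + 4.30 = 8.020 MΩ (source resistance + R1).
Zeroing V_in shorts the top of R1' to ground, so R_th = R1' ‖ R2 = 2.700 MΩ.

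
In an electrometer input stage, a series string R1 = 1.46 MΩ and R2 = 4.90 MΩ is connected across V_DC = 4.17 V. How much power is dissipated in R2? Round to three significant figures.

P ≈ 2.11 µW

Series current I = V_DC/ΣR = 4.17/6.360 = 0.6557 µA.
V(R2) = I·R = 3.213 V; P = V·I = 3.213 × 0.6557 = 2.106 µW.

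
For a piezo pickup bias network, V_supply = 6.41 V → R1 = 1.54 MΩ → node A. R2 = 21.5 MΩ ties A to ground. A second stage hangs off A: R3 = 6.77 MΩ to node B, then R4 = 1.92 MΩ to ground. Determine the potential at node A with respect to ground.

Node A sees R2 in parallel with the series input of stage 2, R3 + R4 = 8.690 MΩ.
Effective lower resistance at A: R2 ‖ 8.690 = 6.189 MΩ.
So V_A = 6.41 × 0.8007 = 5.133 V.

V_A ≈ 5.13 V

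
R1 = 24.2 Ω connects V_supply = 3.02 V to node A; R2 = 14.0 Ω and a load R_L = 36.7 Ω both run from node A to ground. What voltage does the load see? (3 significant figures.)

V_out ≈ 0.891 V

The load sits in parallel with R2, giving an effective lower resistance R2' = R2·R_L/(R2+R_L) = 10.13 Ω.
Voltage divider with the loaded lower leg: V_out = 3.02 × 10.13/(24.2 + 10.13) = 3.02 × 0.2952 = 0.8914 V.
(Unloaded it would be 1.11 V; the load pulls it down.)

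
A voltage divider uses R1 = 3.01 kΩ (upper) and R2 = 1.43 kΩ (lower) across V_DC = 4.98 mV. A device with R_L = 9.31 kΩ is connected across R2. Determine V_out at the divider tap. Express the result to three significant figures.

R2 ‖ R_L = (1.43 × 9.31)/(1.43 + 9.31) = 1.240 kΩ.
Voltage divider with the loaded lower leg: V_out = 4.98 × 1.240/(3.01 + 1.240) = 4.98 × 0.2917 = 1.453 mV.
(Unloaded it would be 1.60 mV; the load pulls it down.)

V_out ≈ 1.45 mV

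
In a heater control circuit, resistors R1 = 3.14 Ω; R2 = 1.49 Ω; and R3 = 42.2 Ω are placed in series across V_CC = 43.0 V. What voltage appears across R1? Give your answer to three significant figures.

ΣR = 3.14 + 1.49 + 42.2 = 46.83 Ω.
By the voltage-divider rule, V = 43.0 × 3.140/46.83 = 2.883 V.

V ≈ 2.88 V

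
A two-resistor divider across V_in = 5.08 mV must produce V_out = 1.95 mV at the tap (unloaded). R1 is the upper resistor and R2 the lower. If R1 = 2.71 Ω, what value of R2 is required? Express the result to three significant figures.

V_out/V_in = R2/(R1+R2) = 0.3839.
Rearranging, R2 = R1·k/(1−k) = 2.71 × 0.6230 = 1.688 Ω.

R2 ≈ 1.69 Ω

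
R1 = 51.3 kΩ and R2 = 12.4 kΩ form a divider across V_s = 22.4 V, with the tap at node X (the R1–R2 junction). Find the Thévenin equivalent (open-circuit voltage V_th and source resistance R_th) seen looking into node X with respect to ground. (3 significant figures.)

V_th ≈ 4.36 V, R_th ≈ 9.99 kΩ

With X open, the divider is unloaded: V_th = 22.4 × 12.4/63.70 = 4.360 V.
With V_s suppressed (replaced by a short), R_th = R1 ‖ R2 = (51.30 × 12.4)/(51.30 + 12.4) = 9.986 kΩ.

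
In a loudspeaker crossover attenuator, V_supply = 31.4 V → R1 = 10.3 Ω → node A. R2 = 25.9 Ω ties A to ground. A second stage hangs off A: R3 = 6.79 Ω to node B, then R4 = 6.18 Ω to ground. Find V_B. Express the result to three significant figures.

Looking into the second stage from A: R3 + R4 = 12.97 Ω appears in parallel with R2.
R2 ‖ (R3+R4) = 8.642 Ω.
So V_A = 31.4 × 0.4562 = 14.33 V.
Then the unloaded second divider: V_B = V_A × R4/(R3+R4) = 14.33 × 0.4765 = 6.826 V.

V_B ≈ 6.83 V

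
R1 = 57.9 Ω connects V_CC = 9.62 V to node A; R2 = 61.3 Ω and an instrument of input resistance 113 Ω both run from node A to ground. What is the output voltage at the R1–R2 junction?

V_out ≈ 3.92 V

First combine the lower leg with the load: R2 ‖ R_L = 39.74 Ω.
Now apply the divider: V_out = 9.62 × 0.4070 = 3.915 V.
(Unloaded it would be 4.95 V; the load pulls it down.)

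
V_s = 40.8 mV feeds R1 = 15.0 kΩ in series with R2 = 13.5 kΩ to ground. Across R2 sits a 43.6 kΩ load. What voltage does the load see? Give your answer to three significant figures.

V_out ≈ 16.6 mV

First combine the lower leg with the load: R2 ‖ R_L = 10.31 kΩ.
Now apply the divider: V_out = 40.8 × 0.4073 = 16.62 mV.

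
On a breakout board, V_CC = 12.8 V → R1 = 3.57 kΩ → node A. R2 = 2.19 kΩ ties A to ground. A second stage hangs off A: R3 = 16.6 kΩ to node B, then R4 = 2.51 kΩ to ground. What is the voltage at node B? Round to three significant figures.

V_B ≈ 0.597 V

Looking into the second stage from A: R3 + R4 = 19.11 kΩ appears in parallel with R2.
R2 ‖ (R3+R4) = 1.965 kΩ.
V_A = 12.8 × 1.965/(3.57 + 1.965) = 4.544 V.
Stage 2 is unloaded, so V_B = V_A · R4/(R3+R4) = 4.544 × 2.51/19.11 = 0.5968 V.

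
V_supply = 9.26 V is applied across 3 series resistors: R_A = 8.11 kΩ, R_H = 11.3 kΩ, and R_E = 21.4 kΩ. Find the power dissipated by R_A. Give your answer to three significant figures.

Series current I = V_supply/ΣR = 9.26/40.81 = 0.2269 mA.
P = I²R = 0.05149 × 8.11 = 0.4176 mW.

P ≈ 0.418 mW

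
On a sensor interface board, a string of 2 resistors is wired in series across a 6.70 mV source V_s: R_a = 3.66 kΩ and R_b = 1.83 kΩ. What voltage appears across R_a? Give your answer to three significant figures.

Total series resistance ΣR = 3.66 + 1.83 = 5.490 kΩ.
Voltage divider: V = V_s · (3.660 / 5.490) = 6.70 × 0.6667 = 4.467 mV.

V ≈ 4.47 mV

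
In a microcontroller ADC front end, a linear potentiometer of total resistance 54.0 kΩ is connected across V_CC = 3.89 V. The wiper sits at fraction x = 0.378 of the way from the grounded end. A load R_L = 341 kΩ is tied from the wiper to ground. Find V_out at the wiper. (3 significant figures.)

V_out ≈ 1.42 V

The pot divides into 33.59 kΩ above the wiper and 20.41 kΩ below.
R_L loads the lower segment: effective lower R = 19.26 kΩ.
Then V_out = V_CC · 19.26/(33.59 + 19.26) = 1.418 V.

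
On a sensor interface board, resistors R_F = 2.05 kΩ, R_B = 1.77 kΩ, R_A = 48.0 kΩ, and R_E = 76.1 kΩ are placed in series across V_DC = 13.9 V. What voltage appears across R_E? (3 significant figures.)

V ≈ 8.27 V

Series total: ΣR = 2.05 + 1.77 + 48.0 + 76.1 = 127.9 kΩ.
Voltage divider: V = V_DC · (76.10 / 127.9) = 13.9 × 0.5949 = 8.269 V.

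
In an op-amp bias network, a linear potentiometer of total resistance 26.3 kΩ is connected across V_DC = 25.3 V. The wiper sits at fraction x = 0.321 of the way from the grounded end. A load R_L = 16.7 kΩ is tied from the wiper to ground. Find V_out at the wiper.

V_out ≈ 6.05 V

The pot divides into 17.86 kΩ above the wiper and 8.442 kΩ below.
R_L loads the lower segment: effective lower R = 5.608 kΩ.
V_out = 25.3 × 5.608/(17.86 + 5.608) = 6.046 V.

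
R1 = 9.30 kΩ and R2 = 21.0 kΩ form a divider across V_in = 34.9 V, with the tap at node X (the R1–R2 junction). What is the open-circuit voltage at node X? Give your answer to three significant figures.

Open-circuit (no load on X): V_th = V_in · R2/(R1 + R2) = 34.9 × 21.0/(9.300 + 21.0) = 24.19 V.

V_th ≈ 24.2 V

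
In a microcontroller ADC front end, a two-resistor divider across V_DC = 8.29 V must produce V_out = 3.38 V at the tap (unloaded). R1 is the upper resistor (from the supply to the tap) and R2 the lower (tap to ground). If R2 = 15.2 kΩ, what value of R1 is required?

R1 ≈ 22.1 kΩ

The divider ratio is R2/(R1+R2) = 3.38/8.29 = 0.4077.
R1 = R2·(1/k − 1) = 15.2 × 1.453 = 22.08 kΩ.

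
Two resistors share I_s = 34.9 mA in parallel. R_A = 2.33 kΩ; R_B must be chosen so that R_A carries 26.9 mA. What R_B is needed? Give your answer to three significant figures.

Two-branch current divider: I_A = I_s · R_B/(R_A + R_B).
With f = 0.7708, R_B = R_A · f/(1−f) = 2.33 × 3.363 = 7.835 kΩ.

R_B ≈ 7.83 kΩ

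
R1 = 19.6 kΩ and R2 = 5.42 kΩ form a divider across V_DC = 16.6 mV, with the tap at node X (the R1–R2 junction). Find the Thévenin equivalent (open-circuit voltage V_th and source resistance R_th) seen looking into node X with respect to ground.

V_th ≈ 3.60 mV, R_th ≈ 4.25 kΩ

V_th is the unloaded tap voltage: V_DC · R2/(R1+R2) = 16.6 × 0.2166 = 3.596 mV.
Zeroing V_DC shorts the top of R1 to ground, so R_th = R1 ‖ R2 = 4.246 kΩ.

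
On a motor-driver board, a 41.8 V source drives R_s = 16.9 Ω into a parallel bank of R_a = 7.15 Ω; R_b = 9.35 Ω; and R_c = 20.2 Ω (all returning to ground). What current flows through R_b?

I ≈ 0.744 A

Combine the parallel branches: R_p = (1/7.15 + 1/9.35 + 1/20.2)⁻¹ = 3.375 Ω.
V_A = 41.8 × 3.375/20.27 = 6.958 V.
Branch current I = V_A/R_b = 6.958/9.35 = 0.7441 A.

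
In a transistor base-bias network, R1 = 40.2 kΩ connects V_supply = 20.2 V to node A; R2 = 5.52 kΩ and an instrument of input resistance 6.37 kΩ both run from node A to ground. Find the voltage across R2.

The load sits in parallel with R2, giving an effective lower resistance R2' = R2·R_L/(R2+R_L) = 2.957 kΩ.
Then V_out = V_supply · R2'/(R1 + R2') = 20.2 × 2.957/43.16 = 1.384 V.
(Unloaded it would be 2.44 V; the load pulls it down.)

V_out ≈ 1.38 V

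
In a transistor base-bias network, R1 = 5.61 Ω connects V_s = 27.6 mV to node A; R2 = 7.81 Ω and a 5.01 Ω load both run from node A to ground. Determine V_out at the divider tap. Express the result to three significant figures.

V_out ≈ 9.72 mV

R2 ‖ R_L = (7.81 × 5.01)/(7.81 + 5.01) = 3.052 Ω.
Now apply the divider: V_out = 27.6 × 0.3524 = 9.725 mV.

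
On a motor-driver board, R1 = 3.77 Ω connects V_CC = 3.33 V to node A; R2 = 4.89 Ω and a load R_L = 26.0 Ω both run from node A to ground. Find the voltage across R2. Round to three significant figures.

First combine the lower leg with the load: R2 ‖ R_L = 4.116 Ω.
Then V_out = V_CC · R2'/(R1 + R2') = 3.33 × 4.116/7.886 = 1.738 V.
(Unloaded it would be 1.88 V; the load pulls it down.)

V_out ≈ 1.74 V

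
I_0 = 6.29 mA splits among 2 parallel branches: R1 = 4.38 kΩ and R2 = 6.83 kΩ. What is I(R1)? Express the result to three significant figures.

I ≈ 3.83 mA

For two parallel branches, I_k = I_0 · (other R)/(sum of R).
I(R1) = 6.29 × 6.83/(4.38 + 6.83) = 6.29 × 0.6093 = 3.832 mA.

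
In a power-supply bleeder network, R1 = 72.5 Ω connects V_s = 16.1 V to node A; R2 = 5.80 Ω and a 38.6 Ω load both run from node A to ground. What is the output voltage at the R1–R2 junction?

V_out ≈ 1.05 V

R2 ‖ R_L = (5.80 × 38.6)/(5.80 + 38.6) = 5.042 Ω.
Voltage divider with the loaded lower leg: V_out = 16.1 × 5.042/(72.5 + 5.042) = 16.1 × 0.06503 = 1.047 V.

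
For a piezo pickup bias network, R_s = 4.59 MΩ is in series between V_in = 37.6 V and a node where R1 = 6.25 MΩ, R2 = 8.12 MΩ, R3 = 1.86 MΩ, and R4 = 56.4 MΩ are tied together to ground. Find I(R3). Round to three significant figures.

Combine the parallel branches: R_p = (1/6.25 + 1/8.12 + 1/1.86 + 1/56.4)⁻¹ = 1.193 MΩ.
V_A = 37.6 × 1.193/5.783 = 7.755 V.
I(R3) = V_A / R3 = 7.755/1.86 = 4.169 µA.

I ≈ 4.17 µA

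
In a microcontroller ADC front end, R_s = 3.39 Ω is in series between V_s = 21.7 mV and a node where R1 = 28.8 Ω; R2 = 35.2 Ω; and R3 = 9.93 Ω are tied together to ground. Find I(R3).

Parallel bank: R_p = 1/(1/28.8 + 1/35.2 + 1/9.93) = 6.104 Ω.
V_A = 21.7 × 6.104/9.494 = 13.95 mV.
Branch current I = V_A/R3 = 13.95/9.93 = 1.405 mA.

I ≈ 1.40 mA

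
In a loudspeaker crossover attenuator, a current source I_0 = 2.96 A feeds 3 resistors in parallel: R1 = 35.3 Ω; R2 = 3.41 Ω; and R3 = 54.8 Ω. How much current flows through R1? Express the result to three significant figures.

Total conductance ΣG = 1/35.3 + 1/3.41 + 1/54.8 = 0.3398 (units of 1/Ω).
By the current-divider rule, I = I_0 · G_k/ΣG = 2.96 × 0.08336 = 0.2467 A.

I ≈ 0.247 A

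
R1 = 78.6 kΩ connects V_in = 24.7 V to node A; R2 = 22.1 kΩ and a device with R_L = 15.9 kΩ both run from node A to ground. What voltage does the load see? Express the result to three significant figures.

First combine the lower leg with the load: R2 ‖ R_L = 9.247 kΩ.
Now apply the divider: V_out = 24.7 × 0.1053 = 2.600 V.

V_out ≈ 2.60 V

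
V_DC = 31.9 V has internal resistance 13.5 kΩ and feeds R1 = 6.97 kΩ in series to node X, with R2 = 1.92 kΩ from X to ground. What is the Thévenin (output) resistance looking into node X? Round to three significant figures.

R_th ≈ 1.76 kΩ

R1' = 13.5 + 6.97 = 20.47 kΩ (source resistance + R1).
Zeroing V_DC shorts the top of R1' to ground, so R_th = R1' ‖ R2 = 1.755 kΩ.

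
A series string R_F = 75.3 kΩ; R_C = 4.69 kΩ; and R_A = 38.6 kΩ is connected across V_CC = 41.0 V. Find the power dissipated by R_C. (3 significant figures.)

P ≈ 0.561 mW

ΣR = 118.6 kΩ → I = 41.0/118.6 = 0.3457 mA.
P = I²R = 0.1195 × 4.69 = 0.5606 mW.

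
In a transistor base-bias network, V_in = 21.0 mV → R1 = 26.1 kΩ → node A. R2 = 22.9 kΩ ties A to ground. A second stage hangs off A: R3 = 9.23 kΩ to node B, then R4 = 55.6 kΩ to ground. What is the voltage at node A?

V_A ≈ 8.26 mV

Looking into the second stage from A: R3 + R4 = 64.83 kΩ appears in parallel with R2.
R2 ‖ (R3+R4) = 16.92 kΩ.
V_A = 21.0 × 16.92/(26.1 + 16.92) = 8.260 mV.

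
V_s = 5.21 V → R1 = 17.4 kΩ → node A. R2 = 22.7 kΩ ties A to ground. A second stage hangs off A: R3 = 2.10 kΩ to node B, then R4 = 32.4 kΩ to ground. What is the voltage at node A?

Node A sees R2 in parallel with the series input of stage 2, R3 + R4 = 34.50 kΩ.
R2 ‖ (R3+R4) = 13.69 kΩ.
So V_A = 5.21 × 0.4404 = 2.294 V.

V_A ≈ 2.29 V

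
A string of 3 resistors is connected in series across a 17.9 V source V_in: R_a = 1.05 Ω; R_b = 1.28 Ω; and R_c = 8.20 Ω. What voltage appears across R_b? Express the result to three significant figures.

Total series resistance ΣR = 1.05 + 1.28 + 8.20 = 10.53 Ω.
By the voltage-divider rule, V = 17.9 × 1.280/10.53 = 2.176 V.

V ≈ 2.18 V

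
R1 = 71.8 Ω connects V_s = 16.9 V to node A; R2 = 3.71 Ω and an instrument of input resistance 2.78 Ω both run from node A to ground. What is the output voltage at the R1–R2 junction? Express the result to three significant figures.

V_out ≈ 0.366 V

First combine the lower leg with the load: R2 ‖ R_L = 1.589 Ω.
Now apply the divider: V_out = 16.9 × 0.02165 = 0.3660 V.
(Unloaded it would be 0.830 V; the load pulls it down.)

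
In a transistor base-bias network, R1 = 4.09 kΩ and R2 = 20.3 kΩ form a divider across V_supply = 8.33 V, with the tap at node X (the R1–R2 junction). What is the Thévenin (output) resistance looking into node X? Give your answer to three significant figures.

With V_supply suppressed (replaced by a short), R_th = R1 ‖ R2 = (4.090 × 20.3)/(4.090 + 20.3) = 3.404 kΩ.

R_th ≈ 3.40 kΩ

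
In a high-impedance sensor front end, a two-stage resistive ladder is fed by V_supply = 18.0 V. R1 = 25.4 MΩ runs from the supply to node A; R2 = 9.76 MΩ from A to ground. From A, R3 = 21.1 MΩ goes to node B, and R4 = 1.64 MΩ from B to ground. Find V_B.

Looking into the second stage from A: R3 + R4 = 22.74 MΩ appears in parallel with R2.
Effective lower resistance at A: R2 ‖ 22.74 = 6.829 MΩ.
V_A = 18.0 × 6.829/(25.4 + 6.829) = 3.814 V.
Then the unloaded second divider: V_B = V_A × R4/(R3+R4) = 3.814 × 0.07212 = 0.2751 V.

V_B ≈ 0.275 V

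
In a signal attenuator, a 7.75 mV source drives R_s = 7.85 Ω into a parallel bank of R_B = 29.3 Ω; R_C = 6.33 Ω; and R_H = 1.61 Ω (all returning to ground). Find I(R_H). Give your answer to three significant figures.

Equivalent of the parallel group: R_p = 1.230 Ω.
V_A by voltage divider: V_A = 7.75 × 1.230/(7.85 + 1.230) = 1.050 mV.
I(R_H) = V_A / R_H = 1.050/1.61 = 0.6519 mA.

I ≈ 0.652 mA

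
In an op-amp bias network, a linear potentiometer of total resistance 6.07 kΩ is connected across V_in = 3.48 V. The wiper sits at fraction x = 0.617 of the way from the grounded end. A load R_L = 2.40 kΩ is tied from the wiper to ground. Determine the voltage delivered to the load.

The pot divides into 2.325 kΩ above the wiper and 3.745 kΩ below.
R_L loads the lower segment: effective lower R = 1.463 kΩ.
V_out = 3.48 × 1.463/(2.325 + 1.463) = 1.344 V.

V_out ≈ 1.34 V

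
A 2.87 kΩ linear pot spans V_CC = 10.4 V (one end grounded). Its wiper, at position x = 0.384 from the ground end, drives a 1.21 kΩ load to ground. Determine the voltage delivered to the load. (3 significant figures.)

The pot divides into 1.768 kΩ above the wiper and 1.102 kΩ below.
R_L loads the lower segment: effective lower R = 0.5768 kΩ.
Then V_out = V_CC · 0.5768/(1.768 + 0.5768) = 2.558 V.

V_out ≈ 2.56 V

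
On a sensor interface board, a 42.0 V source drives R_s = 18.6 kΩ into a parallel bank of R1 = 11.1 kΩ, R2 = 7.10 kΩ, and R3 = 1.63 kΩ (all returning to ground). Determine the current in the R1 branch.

I ≈ 0.226 mA

Combine the parallel branches: R_p = (1/11.1 + 1/7.10 + 1/1.63)⁻¹ = 1.184 kΩ.
V_A by voltage divider: V_A = 42.0 × 1.184/(18.6 + 1.184) = 2.514 V.
Branch current I = V_A/R1 = 2.514/11.1 = 0.2265 mA.
(Equivalently: I_total = 2.123 mA, then current-divider fraction G_k/ΣG = 0.1067.)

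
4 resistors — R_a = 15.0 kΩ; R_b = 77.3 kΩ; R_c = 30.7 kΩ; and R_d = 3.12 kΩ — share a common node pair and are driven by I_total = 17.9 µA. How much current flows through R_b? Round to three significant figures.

I ≈ 0.535 µA

Conductances: ΣG = 1/15.0 + 1/77.3 + 1/30.7 + 1/3.12 = 0.4327 (1/kΩ).
Current divider: I(R_b) = I_total · G_k/ΣG = 17.9 × (0.01294/0.4327) = 17.9 × 0.02990 = 0.5352 µA.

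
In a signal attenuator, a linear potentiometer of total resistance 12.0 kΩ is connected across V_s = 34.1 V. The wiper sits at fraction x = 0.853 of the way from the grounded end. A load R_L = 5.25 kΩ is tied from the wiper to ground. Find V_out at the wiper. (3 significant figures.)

V_out ≈ 22.6 V

The pot divides into 1.764 kΩ above the wiper and 10.24 kΩ below.
R_L loads the lower segment: effective lower R = 3.470 kΩ.
Then V_out = V_s · 3.470/(1.764 + 3.470) = 22.61 V.
(Unloaded: V_out = x·V_s = 29.1 V.)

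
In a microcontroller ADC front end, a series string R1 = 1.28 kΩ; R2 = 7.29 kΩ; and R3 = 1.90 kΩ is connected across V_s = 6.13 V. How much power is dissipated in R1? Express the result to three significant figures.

P ≈ 0.439 mW

Series current I = V_s/ΣR = 6.13/10.47 = 0.5855 mA.
V(R1) = I·R = 0.7494 V; P = V·I = 0.7494 × 0.5855 = 0.4388 mW.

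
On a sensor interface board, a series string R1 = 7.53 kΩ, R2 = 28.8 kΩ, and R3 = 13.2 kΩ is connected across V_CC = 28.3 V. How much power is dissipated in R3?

ΣR = 49.53 kΩ → I = 28.3/49.53 = 0.5714 mA.
P(R3) = I²·R3 = (0.5714)² × 13.2 = 4.309 mW.

P ≈ 4.31 mW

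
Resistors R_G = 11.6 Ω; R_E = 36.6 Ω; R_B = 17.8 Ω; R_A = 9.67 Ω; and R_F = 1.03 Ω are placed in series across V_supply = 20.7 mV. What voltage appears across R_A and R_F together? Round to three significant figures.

ΣR = 11.6 + 36.6 + 17.8 + 9.67 + 1.03 = 76.70 Ω.
R_{R_A..R_F} = 9.67 + 1.03 = 10.70 Ω.
By the voltage-divider rule, V = 20.7 × 10.70/76.70 = 2.888 mV.

V ≈ 2.89 mV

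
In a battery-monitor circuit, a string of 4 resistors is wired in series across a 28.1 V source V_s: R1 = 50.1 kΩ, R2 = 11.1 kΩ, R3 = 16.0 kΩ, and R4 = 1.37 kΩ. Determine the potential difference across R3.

Total series resistance ΣR = 50.1 + 11.1 + 16.0 + 1.37 = 78.57 kΩ.
V = V_s · R/ΣR = 28.1 × 0.2036 = 5.722 V.

V ≈ 5.72 V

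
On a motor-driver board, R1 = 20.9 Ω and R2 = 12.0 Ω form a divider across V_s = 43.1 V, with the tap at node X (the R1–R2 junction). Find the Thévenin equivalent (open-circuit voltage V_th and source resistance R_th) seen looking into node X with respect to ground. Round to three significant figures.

Open-circuit (no load on X): V_th = V_s · R2/(R1 + R2) = 43.1 × 12.0/(20.90 + 12.0) = 15.72 V.
Zeroing V_s shorts the top of R1 to ground, so R_th = R1 ‖ R2 = 7.623 Ω.

V_th ≈ 15.7 V, R_th ≈ 7.62 Ω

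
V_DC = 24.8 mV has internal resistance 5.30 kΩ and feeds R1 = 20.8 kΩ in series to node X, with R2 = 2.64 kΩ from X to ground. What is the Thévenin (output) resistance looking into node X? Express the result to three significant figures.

R1' = 5.30 + 20.8 = 26.10 kΩ (source resistance + R1).
With V_DC suppressed (replaced by a short), R_th = R1' ‖ R2 = (26.10 × 2.64)/(26.10 + 2.64) = 2.397 kΩ.

R_th ≈ 2.40 kΩ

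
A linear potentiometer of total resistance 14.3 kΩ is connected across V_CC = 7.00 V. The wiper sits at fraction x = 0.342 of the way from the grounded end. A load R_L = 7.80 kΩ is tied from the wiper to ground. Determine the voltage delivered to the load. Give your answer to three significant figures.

Split the track: R_lower = x·R_p = 4.891 kΩ, R_upper = (1−x)·R_p = 9.409 kΩ.
Lower segment in parallel with the load: 4.891 ‖ 7.80 = 3.006 kΩ.
Then V_out = V_CC · 3.006/(9.409 + 3.006) = 1.695 V.
(Unloaded: V_out = x·V_CC = 2.39 V.)

V_out ≈ 1.69 V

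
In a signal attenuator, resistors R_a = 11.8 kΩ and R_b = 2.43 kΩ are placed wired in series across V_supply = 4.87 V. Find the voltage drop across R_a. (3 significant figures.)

ΣR = 11.8 + 2.43 = 14.23 kΩ.
Voltage divider: V = V_supply · (11.80 / 14.23) = 4.87 × 0.8292 = 4.038 V.

V ≈ 4.04 V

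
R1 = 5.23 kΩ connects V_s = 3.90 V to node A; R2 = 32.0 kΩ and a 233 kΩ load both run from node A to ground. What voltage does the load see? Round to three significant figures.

V_out ≈ 3.29 V

R2 ‖ R_L = (32.0 × 233)/(32.0 + 233) = 28.14 kΩ.
Now apply the divider: V_out = 3.90 × 0.8433 = 3.289 V.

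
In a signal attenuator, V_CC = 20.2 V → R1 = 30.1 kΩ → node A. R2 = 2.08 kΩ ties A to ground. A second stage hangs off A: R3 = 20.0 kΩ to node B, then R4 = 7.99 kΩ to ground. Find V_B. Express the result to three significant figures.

V_B ≈ 0.348 V

The second stage (R3 + R4 = 27.99 kΩ) loads node A in parallel with R2.
Effective lower resistance at A: R2 ‖ 27.99 = 1.936 kΩ.
First divider: V_A = V_CC · 1.936/(30.1 + 1.936) = 1.221 V.
Stage 2 is unloaded, so V_B = V_A · R4/(R3+R4) = 1.221 × 7.99/27.99 = 0.3485 V.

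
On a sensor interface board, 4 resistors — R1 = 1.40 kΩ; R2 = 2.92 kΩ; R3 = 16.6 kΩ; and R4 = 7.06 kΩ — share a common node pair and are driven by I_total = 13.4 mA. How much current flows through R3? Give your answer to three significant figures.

Total conductance ΣG = 1/1.40 + 1/2.92 + 1/16.6 + 1/7.06 = 1.259 (units of 1/kΩ).
Current divider: I(R3) = I_total · G_k/ΣG = 13.4 × (0.06024/1.259) = 13.4 × 0.04786 = 0.6414 mA.

I ≈ 0.641 mA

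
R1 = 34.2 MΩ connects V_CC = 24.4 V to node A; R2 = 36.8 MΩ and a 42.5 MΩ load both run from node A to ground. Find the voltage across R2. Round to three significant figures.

The load sits in parallel with R2, giving an effective lower resistance R2' = R2·R_L/(R2+R_L) = 19.72 MΩ.
Voltage divider with the loaded lower leg: V_out = 24.4 × 19.72/(34.2 + 19.72) = 24.4 × 0.3658 = 8.924 V.
(Unloaded it would be 12.6 V; the load pulls it down.)

V_out ≈ 8.92 V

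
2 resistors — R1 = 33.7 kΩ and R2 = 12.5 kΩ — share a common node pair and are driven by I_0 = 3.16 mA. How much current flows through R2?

I ≈ 2.31 mA

Two-branch current divider: I_k = I_0 · R_other/(R_1 + R_2).
So I = 3.16 × 33.7/46.20 = 2.305 mA.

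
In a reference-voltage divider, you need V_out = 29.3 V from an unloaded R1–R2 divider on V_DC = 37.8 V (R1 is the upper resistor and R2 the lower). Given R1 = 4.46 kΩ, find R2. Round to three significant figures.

The divider ratio is R2/(R1+R2) = 29.3/37.8 = 0.7751.
So R2 = R1 · V_out/(V_DC − V_out) = 4.46 × 29.3/(37.8 − 29.3) = 4.46 × 3.447 = 15.37 kΩ.

R2 ≈ 15.4 kΩ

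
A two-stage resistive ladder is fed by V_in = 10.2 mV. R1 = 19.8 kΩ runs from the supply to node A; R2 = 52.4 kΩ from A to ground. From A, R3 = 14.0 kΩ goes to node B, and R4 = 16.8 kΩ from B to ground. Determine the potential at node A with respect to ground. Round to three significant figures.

V_A ≈ 5.05 mV

Looking into the second stage from A: R3 + R4 = 30.80 kΩ appears in parallel with R2.
R2 ‖ (R3+R4) = 19.40 kΩ.
V_A = 10.2 × 19.40/(19.8 + 19.40) = 5.048 mV.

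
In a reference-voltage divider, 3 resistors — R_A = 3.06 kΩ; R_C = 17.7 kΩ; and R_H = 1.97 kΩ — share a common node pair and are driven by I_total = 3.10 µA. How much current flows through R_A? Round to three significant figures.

ΣG = 1/3.06 + 1/17.7 + 1/1.97 = 0.8909.
By the current-divider rule, I = I_total · G_k/ΣG = 3.10 × 0.3668 = 1.137 µA.

I ≈ 1.14 µA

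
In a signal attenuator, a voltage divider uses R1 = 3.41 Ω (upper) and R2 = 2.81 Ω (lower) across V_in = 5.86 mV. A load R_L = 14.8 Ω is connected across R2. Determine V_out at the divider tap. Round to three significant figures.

The load sits in parallel with R2, giving an effective lower resistance R2' = R2·R_L/(R2+R_L) = 2.362 Ω.
Now apply the divider: V_out = 5.86 × 0.4092 = 2.398 mV.

V_out ≈ 2.40 mV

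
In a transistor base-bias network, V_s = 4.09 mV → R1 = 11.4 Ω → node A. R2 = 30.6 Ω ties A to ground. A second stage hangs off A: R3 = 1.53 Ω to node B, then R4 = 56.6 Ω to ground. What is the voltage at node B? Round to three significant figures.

The second stage (R3 + R4 = 58.13 Ω) loads node A in parallel with R2.
Effective lower resistance at A: R2 ‖ 58.13 = 20.05 Ω.
So V_A = 4.09 × 0.6375 = 2.607 mV.
V_B = V_A × 0.9737 = 2.539 mV.

V_B ≈ 2.54 mV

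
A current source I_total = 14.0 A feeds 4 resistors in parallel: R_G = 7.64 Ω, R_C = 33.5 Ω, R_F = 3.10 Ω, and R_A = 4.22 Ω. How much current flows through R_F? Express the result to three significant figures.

I ≈ 6.27 A

Total conductance ΣG = 1/7.64 + 1/33.5 + 1/3.10 + 1/4.22 = 0.7203 (units of 1/Ω).
R_F takes the fraction G_k/ΣG = 0.3226/0.7203 = 0.4478, so I = 14.0 × 0.4478 = 6.270 A.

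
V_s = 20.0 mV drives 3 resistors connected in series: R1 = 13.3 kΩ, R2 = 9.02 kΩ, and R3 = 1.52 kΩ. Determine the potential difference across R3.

V ≈ 1.28 mV

Series total: ΣR = 13.3 + 9.02 + 1.52 = 23.84 kΩ.
V = V_s · R/ΣR = 20.0 × 0.06376 = 1.275 mV.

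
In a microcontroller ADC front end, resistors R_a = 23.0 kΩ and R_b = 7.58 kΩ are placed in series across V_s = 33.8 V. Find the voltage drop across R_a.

ΣR = 23.0 + 7.58 = 30.58 kΩ.
V = V_s · R/ΣR = 33.8 × 0.7521 = 25.42 V.

V ≈ 25.4 V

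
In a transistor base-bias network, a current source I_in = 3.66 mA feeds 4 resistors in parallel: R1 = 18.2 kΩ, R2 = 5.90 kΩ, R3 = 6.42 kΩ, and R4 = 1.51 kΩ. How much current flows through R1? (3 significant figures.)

Conductances: ΣG = 1/18.2 + 1/5.90 + 1/6.42 + 1/1.51 = 1.042 (1/kΩ).
Current divider: I(R1) = I_in · G_k/ΣG = 3.66 × (0.05495/1.042) = 3.66 × 0.05271 = 0.1929 mA.

I ≈ 0.193 mA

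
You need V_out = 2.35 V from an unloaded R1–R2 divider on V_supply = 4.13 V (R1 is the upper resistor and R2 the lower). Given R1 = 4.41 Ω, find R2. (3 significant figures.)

R2 ≈ 5.82 Ω

The divider ratio is R2/(R1+R2) = 2.35/4.13 = 0.5690.
R2 = R1 · 0.5690/(1 − 0.5690) = 5.822 Ω.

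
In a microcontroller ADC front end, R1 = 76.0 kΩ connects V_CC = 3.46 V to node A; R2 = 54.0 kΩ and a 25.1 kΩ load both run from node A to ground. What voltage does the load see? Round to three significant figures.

First combine the lower leg with the load: R2 ‖ R_L = 17.14 kΩ.
Voltage divider with the loaded lower leg: V_out = 3.46 × 17.14/(76.0 + 17.14) = 3.46 × 0.1840 = 0.6366 V.
(Unloaded it would be 1.44 V; the load pulls it down.)

V_out ≈ 0.637 V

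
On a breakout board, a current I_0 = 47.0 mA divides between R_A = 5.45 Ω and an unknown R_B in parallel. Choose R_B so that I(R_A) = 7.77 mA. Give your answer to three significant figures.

R_B ≈ 1.08 Ω

Two-branch current divider: I_A = I_0 · R_B/(R_A + R_B).
7.77/47.0 = R_B/(R_A + R_B) → R_B = R_A · (0.1653)/(1 − 0.1653) = 5.45 × 0.1981 = 1.079 Ω.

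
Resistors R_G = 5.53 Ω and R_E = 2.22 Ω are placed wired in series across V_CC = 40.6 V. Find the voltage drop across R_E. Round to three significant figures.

Total series resistance ΣR = 5.53 + 2.22 = 7.750 Ω.
V = V_CC · R/ΣR = 40.6 × 0.2865 = 11.63 V.

V ≈ 11.6 V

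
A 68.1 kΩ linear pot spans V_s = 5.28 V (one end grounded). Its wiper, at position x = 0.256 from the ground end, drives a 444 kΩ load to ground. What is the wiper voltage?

V_out ≈ 1.31 V

Lower segment x·R_p = 17.43 kΩ; upper segment (1−x)·R_p = 50.67 kΩ.
R_L loads the lower segment: effective lower R = 16.77 kΩ.
Loaded-divider output: V_out = 5.28 × 0.2487 = 1.313 V.
(Unloaded: V_out = x·V_s = 1.35 V.)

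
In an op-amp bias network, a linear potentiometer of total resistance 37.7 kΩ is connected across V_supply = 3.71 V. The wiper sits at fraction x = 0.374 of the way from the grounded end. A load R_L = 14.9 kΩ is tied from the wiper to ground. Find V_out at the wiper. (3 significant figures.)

Split the track: R_lower = x·R_p = 14.10 kΩ, R_upper = (1−x)·R_p = 23.60 kΩ.
R_L loads the lower segment: effective lower R = 7.244 kΩ.
Then V_out = V_supply · 7.244/(23.60 + 7.244) = 0.8714 V.

V_out ≈ 0.871 V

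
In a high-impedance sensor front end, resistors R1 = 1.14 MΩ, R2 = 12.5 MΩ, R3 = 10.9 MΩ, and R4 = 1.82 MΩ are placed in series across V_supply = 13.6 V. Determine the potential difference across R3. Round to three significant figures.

ΣR = 1.14 + 12.5 + 10.9 + 1.82 = 26.36 MΩ.
By the voltage-divider rule, V = 13.6 × 10.90/26.36 = 5.624 V.

V ≈ 5.62 V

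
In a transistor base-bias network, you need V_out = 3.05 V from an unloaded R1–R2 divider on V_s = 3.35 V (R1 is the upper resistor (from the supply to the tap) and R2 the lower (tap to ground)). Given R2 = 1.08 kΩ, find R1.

R1 ≈ 0.106 kΩ

Required fraction k = V_out/V_s = 0.9104.
Rearranging, R1 = R2·(1−k)/k = 1.08 × 0.09836 = 0.1062 kΩ.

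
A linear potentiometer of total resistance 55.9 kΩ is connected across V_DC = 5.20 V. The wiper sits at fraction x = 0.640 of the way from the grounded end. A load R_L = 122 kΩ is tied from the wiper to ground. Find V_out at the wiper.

V_out ≈ 3.01 V

Lower segment x·R_p = 35.78 kΩ; upper segment (1−x)·R_p = 20.12 kΩ.
Lower segment in parallel with the load: 35.78 ‖ 122 = 27.66 kΩ.
Then V_out = V_DC · 27.66/(20.12 + 27.66) = 3.010 V.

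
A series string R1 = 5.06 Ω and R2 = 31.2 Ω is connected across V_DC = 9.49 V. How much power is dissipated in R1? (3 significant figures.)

The common current is I = 9.49/36.26 = 0.2617 A.
V(R1) = I·R = 1.324 V; P = V·I = 1.324 × 0.2617 = 0.3466 W.

P ≈ 0.347 W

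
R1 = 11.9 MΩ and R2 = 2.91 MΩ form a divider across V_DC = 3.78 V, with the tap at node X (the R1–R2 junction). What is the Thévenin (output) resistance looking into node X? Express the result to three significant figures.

R_th ≈ 2.34 MΩ

Looking into X with the source shorted: R_th = R1·R2/(R1+R2) = 11.90 × 2.91/14.81 = 2.338 MΩ.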